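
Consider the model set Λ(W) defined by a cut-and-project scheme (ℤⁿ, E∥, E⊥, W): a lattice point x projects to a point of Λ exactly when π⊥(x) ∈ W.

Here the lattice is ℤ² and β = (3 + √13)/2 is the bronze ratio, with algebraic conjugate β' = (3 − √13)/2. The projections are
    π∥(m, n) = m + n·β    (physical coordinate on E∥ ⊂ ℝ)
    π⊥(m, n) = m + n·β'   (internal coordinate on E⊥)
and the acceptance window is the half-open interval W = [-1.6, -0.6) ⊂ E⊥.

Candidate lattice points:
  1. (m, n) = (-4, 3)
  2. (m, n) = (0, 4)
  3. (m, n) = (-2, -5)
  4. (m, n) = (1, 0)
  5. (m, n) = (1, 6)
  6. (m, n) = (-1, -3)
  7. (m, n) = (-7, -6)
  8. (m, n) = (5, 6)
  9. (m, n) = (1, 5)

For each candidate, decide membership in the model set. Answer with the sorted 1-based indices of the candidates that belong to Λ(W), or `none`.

2, 5

Numerically β ≈ 3.30278 and β' = −1/β ≈ -0.30278.
#1 (-4,3): internal coord -4 + (3)·β' = -4.90833; -4.90833 ∉ [-1.6, -0.6) → out
#2 (0,4): internal coord 0 + (4)·β' = -1.21110; -1.21110 ∈ [-1.6, -0.6) → IN Λ
#3 (-2,-5): internal coord -2 + (-5)·β' = -0.48612; -0.48612 ∉ [-1.6, -0.6) → out
#4 (1,0): internal coord 1 + (0)·β' = +1.00000; +1.00000 ∉ [-1.6, -0.6) → out
#5 (1,6): internal coord 1 + (6)·β' = -0.81665; -0.81665 ∈ [-1.6, -0.6) → IN Λ
#6 (-1,-3): internal coord -1 + (-3)·β' = -0.09167; -0.09167 ∉ [-1.6, -0.6) → out
#7 (-7,-6): internal coord -7 + (-6)·β' = -5.18335; -5.18335 ∉ [-1.6, -0.6) → out
#8 (5,6): internal coord 5 + (6)·β' = +3.18335; +3.18335 ∉ [-1.6, -0.6) → out
#9 (1,5): internal coord 1 + (5)·β' = -0.51388; -0.51388 ∉ [-1.6, -0.6) → out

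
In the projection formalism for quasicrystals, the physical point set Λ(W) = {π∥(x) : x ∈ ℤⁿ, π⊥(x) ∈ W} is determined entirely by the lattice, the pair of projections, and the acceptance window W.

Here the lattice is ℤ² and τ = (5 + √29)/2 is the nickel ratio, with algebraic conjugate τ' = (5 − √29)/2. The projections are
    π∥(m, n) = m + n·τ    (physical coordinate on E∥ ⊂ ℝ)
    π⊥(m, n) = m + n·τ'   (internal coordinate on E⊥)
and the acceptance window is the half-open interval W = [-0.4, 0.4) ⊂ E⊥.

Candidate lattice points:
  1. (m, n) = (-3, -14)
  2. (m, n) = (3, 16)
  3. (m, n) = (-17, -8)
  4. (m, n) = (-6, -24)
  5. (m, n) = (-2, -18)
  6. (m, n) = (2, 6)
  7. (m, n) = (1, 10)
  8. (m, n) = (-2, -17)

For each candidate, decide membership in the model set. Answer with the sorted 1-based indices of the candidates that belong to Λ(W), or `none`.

Numerically τ ≈ 5.192582 and τ' = −1/τ ≈ -0.192582.
#1 (-3,-14): internal coord -3 + (-14)·τ' = -0.303846; -0.303846 ∈ [-0.4, 0.4) → IN Λ
#2 (3,16): internal coord 3 + (16)·τ' = -0.081318; -0.081318 ∈ [-0.4, 0.4) → IN Λ
#3 (-17,-8): internal coord -17 + (-8)·τ' = -15.459341; -15.459341 ∉ [-0.4, 0.4) → out
#4 (-6,-24): internal coord -6 + (-24)·τ' = -1.378022; -1.378022 ∉ [-0.4, 0.4) → out
#5 (-2,-18): internal coord -2 + (-18)·τ' = +1.466483; +1.466483 ∉ [-0.4, 0.4) → out
#6 (2,6): internal coord 2 + (6)·τ' = +0.844506; +0.844506 ∉ [-0.4, 0.4) → out
#7 (1,10): internal coord 1 + (10)·τ' = -0.925824; -0.925824 ∉ [-0.4, 0.4) → out
#8 (-2,-17): internal coord -2 + (-17)·τ' = +1.273901; +1.273901 ∉ [-0.4, 0.4) → out

1, 2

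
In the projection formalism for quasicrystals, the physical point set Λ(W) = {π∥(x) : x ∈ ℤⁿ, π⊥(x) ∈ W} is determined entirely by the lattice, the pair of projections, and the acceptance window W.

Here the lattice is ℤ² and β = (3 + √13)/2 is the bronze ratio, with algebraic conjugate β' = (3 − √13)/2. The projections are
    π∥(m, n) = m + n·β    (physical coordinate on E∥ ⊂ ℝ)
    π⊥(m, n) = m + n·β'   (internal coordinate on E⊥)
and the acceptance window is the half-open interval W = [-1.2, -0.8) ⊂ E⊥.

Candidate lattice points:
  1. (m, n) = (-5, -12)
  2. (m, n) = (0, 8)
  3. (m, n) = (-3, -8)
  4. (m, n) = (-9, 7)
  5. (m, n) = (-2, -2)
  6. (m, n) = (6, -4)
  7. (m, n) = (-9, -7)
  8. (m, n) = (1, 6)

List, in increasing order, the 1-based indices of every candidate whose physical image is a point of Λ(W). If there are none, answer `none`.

8

Compute β' = (3−√13)/2 = -0.302776, so π⊥(m,n) = m -0.302776·n.
candidate 1: (m,n)=(-5,-12) → π∥ = -5-12·β ≈ -44.633308, π⊥ = -5-12·β' ≈ -1.366692 ∉ [-1.2, -0.8) ⇒ out
candidate 2: (m,n)=(0,8) → π∥ = 0+8·β ≈ 26.422205, π⊥ = 0+8·β' ≈ -2.422205 ∉ [-1.2, -0.8) ⇒ out
candidate 3: (m,n)=(-3,-8) → π∥ = -3-8·β ≈ -29.422205, π⊥ = -3-8·β' ≈ -0.577795 ∉ [-1.2, -0.8) ⇒ out
candidate 4: (m,n)=(-9,7) → π∥ = -9+7·β ≈ 14.119429, π⊥ = -9+7·β' ≈ -11.119429 ∉ [-1.2, -0.8) ⇒ out
candidate 5: (m,n)=(-2,-2) → π∥ = -2-2·β ≈ -8.605551, π⊥ = -2-2·β' ≈ -1.394449 ∉ [-1.2, -0.8) ⇒ out
candidate 6: (m,n)=(6,-4) → π∥ = 6-4·β ≈ -7.211103, π⊥ = 6-4·β' ≈ 7.211103 ∉ [-1.2, -0.8) ⇒ out
candidate 7: (m,n)=(-9,-7) → π∥ = -9-7·β ≈ -32.119429, π⊥ = -9-7·β' ≈ -6.880571 ∉ [-1.2, -0.8) ⇒ out
candidate 8: (m,n)=(1,6) → π∥ = 1+6·β ≈ 20.816654, π⊥ = 1+6·β' ≈ -0.816654 ∈ [-1.2, -0.8) ⇒ IN Λ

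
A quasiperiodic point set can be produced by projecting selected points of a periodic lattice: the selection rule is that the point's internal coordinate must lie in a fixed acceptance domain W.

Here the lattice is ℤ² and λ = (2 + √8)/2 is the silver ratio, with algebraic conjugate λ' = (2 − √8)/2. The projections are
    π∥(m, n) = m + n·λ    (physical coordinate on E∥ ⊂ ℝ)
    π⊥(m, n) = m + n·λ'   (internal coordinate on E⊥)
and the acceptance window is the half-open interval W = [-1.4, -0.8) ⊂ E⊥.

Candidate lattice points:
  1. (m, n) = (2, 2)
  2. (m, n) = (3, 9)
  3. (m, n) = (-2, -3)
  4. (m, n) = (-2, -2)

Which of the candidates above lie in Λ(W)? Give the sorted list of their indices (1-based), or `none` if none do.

Compute λ' = (2−√8)/2 = -0.414214, so π⊥(m,n) = m -0.414214·n.
candidate 1: (m,n)=(2,2) → π∥ = 2+2·λ ≈ 6.828427, π⊥ = 2+2·λ' ≈ 1.171573 ∉ [-1.4, -0.8) ⇒ out
candidate 2: (m,n)=(3,9) → π∥ = 3+9·λ ≈ 24.727922, π⊥ = 3+9·λ' ≈ -0.727922 ∉ [-1.4, -0.8) ⇒ out
candidate 3: (m,n)=(-2,-3) → π∥ = -2-3·λ ≈ -9.242641, π⊥ = -2-3·λ' ≈ -0.757359 ∉ [-1.4, -0.8) ⇒ out
candidate 4: (m,n)=(-2,-2) → π∥ = -2-2·λ ≈ -6.828427, π⊥ = -2-2·λ' ≈ -1.171573 ∈ [-1.4, -0.8) ⇒ IN Λ

4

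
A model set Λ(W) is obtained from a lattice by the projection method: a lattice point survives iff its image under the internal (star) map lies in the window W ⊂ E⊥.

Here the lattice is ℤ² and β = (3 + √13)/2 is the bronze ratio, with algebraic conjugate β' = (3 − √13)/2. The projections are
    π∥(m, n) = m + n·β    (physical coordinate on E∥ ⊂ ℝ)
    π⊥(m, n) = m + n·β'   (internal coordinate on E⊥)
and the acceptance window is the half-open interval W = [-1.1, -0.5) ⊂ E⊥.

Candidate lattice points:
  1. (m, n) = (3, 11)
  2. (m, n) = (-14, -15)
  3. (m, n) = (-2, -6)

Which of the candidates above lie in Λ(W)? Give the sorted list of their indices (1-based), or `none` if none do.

Compute β' = (3−√13)/2 = -0.30278, so π⊥(m,n) = m -0.30278·n.
candidate 1: (m,n)=(3,11) → π∥ = 3+11·β ≈ 39.33053, π⊥ = 3+11·β' ≈ -0.33053 ∉ [-1.1, -0.5) ⇒ out
candidate 2: (m,n)=(-14,-15) → π∥ = -14-15·β ≈ -63.54163, π⊥ = -14-15·β' ≈ -9.45837 ∉ [-1.1, -0.5) ⇒ out
candidate 3: (m,n)=(-2,-6) → π∥ = -2-6·β ≈ -21.81665, π⊥ = -2-6·β' ≈ -0.18335 ∉ [-1.1, -0.5) ⇒ out

none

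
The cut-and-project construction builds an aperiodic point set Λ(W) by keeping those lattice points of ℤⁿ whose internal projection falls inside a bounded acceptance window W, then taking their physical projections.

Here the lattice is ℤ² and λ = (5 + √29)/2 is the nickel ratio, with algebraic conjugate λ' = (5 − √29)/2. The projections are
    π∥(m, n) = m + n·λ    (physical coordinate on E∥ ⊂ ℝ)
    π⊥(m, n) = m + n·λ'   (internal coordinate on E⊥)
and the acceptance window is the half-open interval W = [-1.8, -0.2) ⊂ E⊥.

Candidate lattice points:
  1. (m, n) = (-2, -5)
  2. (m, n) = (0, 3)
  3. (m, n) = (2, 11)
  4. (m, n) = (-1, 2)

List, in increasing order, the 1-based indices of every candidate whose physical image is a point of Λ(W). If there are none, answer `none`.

Compute λ' = (5−√29)/2 = -0.192582, so π⊥(m,n) = m -0.192582·n.
#1 (-2,-5): internal coord -2 + (-5)·λ' = -1.037088; -1.037088 ∈ [-1.8, -0.2) → IN Λ
#2 (0,3): internal coord 0 + (3)·λ' = -0.577747; -0.577747 ∈ [-1.8, -0.2) → IN Λ
#3 (2,11): internal coord 2 + (11)·λ' = -0.118406; -0.118406 ∉ [-1.8, -0.2) → out
#4 (-1,2): internal coord -1 + (2)·λ' = -1.385165; -1.385165 ∈ [-1.8, -0.2) → IN Λ

1, 2, 4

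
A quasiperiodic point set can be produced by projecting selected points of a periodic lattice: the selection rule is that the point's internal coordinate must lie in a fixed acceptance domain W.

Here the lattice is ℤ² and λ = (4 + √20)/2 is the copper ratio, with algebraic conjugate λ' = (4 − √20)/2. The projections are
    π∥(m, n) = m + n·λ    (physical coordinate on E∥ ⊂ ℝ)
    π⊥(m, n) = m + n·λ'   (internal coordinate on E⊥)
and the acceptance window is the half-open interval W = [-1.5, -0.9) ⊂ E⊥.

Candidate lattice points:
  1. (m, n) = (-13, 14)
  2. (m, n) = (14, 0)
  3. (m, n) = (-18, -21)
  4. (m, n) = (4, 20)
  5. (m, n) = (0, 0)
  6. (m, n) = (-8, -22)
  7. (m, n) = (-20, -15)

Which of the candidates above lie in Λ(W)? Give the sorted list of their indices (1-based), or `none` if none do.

λ' = (4−√20)/2 ≈ -0.23607.
candidate 1: (m,n)=(-13,14) → π∥ = -13+14·λ ≈ 46.30495, π⊥ = -13+14·λ' ≈ -16.30495 ∉ [-1.5, -0.9) ⇒ out
candidate 2: (m,n)=(14,0) → π∥ = 14+0·λ ≈ 14.00000, π⊥ = 14+0·λ' ≈ 14.00000 ∉ [-1.5, -0.9) ⇒ out
candidate 3: (m,n)=(-18,-21) → π∥ = -18-21·λ ≈ -106.95743, π⊥ = -18-21·λ' ≈ -13.04257 ∉ [-1.5, -0.9) ⇒ out
candidate 4: (m,n)=(4,20) → π∥ = 4+20·λ ≈ 88.72136, π⊥ = 4+20·λ' ≈ -0.72136 ∉ [-1.5, -0.9) ⇒ out
candidate 5: (m,n)=(0,0) → π∥ = 0+0·λ ≈ 0.00000, π⊥ = 0+0·λ' ≈ 0.00000 ∉ [-1.5, -0.9) ⇒ out
candidate 6: (m,n)=(-8,-22) → π∥ = -8-22·λ ≈ -101.19350, π⊥ = -8-22·λ' ≈ -2.80650 ∉ [-1.5, -0.9) ⇒ out
candidate 7: (m,n)=(-20,-15) → π∥ = -20-15·λ ≈ -83.54102, π⊥ = -20-15·λ' ≈ -16.45898 ∉ [-1.5, -0.9) ⇒ out

none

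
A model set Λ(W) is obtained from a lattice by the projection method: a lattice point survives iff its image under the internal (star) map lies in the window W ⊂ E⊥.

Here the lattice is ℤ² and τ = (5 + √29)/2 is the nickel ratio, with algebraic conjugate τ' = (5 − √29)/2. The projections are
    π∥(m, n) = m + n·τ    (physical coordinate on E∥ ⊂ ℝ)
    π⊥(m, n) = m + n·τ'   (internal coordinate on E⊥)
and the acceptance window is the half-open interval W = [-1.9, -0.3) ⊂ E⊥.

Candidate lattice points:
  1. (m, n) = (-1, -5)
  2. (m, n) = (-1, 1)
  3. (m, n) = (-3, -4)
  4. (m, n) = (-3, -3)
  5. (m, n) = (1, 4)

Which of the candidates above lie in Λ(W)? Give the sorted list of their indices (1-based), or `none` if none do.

τ' = (5−√29)/2 ≈ -0.19258.
[1] lift (-1,-5): star map gives -0.03709; window check -1.9 ≤ -0.03709 < -0.3 is false → out
[2] lift (-1,1): star map gives -1.19258; window check -1.9 ≤ -1.19258 < -0.3 is true → IN Λ
[3] lift (-3,-4): star map gives -2.22967; window check -1.9 ≤ -2.22967 < -0.3 is false → out
[4] lift (-3,-3): star map gives -2.42225; window check -1.9 ≤ -2.42225 < -0.3 is false → out
[5] lift (1,4): star map gives 0.22967; window check -1.9 ≤ 0.22967 < -0.3 is false → out

2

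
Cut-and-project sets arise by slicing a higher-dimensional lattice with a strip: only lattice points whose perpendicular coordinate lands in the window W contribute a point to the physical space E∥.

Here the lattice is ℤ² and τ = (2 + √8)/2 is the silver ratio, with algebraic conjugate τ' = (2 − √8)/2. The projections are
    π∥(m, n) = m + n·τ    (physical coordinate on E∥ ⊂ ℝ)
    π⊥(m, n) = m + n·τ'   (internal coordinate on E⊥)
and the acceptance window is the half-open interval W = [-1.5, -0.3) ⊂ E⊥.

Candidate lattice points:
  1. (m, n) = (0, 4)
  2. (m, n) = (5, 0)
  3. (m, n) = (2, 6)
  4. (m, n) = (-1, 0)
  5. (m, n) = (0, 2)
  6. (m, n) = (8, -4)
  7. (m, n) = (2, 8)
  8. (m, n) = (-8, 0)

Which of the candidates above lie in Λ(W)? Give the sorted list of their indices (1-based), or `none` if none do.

3, 4, 5, 7

Numerically τ ≈ 2.4142 and τ' = −1/τ ≈ -0.4142.
#1 (0,4): internal coord 0 + (4)·τ' = -1.6569; -1.6569 ∉ [-1.5, -0.3) → out
#2 (5,0): internal coord 5 + (0)·τ' = +5.0000; +5.0000 ∉ [-1.5, -0.3) → out
#3 (2,6): internal coord 2 + (6)·τ' = -0.4853; -0.4853 ∈ [-1.5, -0.3) → IN Λ
#4 (-1,0): internal coord -1 + (0)·τ' = -1.0000; -1.0000 ∈ [-1.5, -0.3) → IN Λ
#5 (0,2): internal coord 0 + (2)·τ' = -0.8284; -0.8284 ∈ [-1.5, -0.3) → IN Λ
#6 (8,-4): internal coord 8 + (-4)·τ' = +9.6569; +9.6569 ∉ [-1.5, -0.3) → out
#7 (2,8): internal coord 2 + (8)·τ' = -1.3137; -1.3137 ∈ [-1.5, -0.3) → IN Λ
#8 (-8,0): internal coord -8 + (0)·τ' = -8.0000; -8.0000 ∉ [-1.5, -0.3) → out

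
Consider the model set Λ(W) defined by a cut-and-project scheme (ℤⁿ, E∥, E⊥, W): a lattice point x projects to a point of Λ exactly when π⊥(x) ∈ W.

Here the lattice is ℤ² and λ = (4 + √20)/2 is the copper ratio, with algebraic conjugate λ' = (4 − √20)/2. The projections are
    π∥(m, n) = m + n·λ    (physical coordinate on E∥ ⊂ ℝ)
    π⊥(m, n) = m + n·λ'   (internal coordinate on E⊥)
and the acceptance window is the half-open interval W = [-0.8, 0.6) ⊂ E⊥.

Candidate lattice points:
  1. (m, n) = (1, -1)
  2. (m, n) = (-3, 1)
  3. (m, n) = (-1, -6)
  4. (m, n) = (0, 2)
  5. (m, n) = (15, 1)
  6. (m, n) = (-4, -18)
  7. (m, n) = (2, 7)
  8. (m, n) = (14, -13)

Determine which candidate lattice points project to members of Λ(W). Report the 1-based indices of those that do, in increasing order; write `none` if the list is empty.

Compute λ' = (4−√20)/2 = -0.23607, so π⊥(m,n) = m -0.23607·n.
candidate 1: (m,n)=(1,-1) → π∥ = 1-1·λ ≈ -3.23607, π⊥ = 1-1·λ' ≈ 1.23607 ∉ [-0.8, 0.6) ⇒ out
candidate 2: (m,n)=(-3,1) → π∥ = -3+1·λ ≈ 1.23607, π⊥ = -3+1·λ' ≈ -3.23607 ∉ [-0.8, 0.6) ⇒ out
candidate 3: (m,n)=(-1,-6) → π∥ = -1-6·λ ≈ -26.41641, π⊥ = -1-6·λ' ≈ 0.41641 ∈ [-0.8, 0.6) ⇒ IN Λ
candidate 4: (m,n)=(0,2) → π∥ = 0+2·λ ≈ 8.47214, π⊥ = 0+2·λ' ≈ -0.47214 ∈ [-0.8, 0.6) ⇒ IN Λ
candidate 5: (m,n)=(15,1) → π∥ = 15+1·λ ≈ 19.23607, π⊥ = 15+1·λ' ≈ 14.76393 ∉ [-0.8, 0.6) ⇒ out
candidate 6: (m,n)=(-4,-18) → π∥ = -4-18·λ ≈ -80.24922, π⊥ = -4-18·λ' ≈ 0.24922 ∈ [-0.8, 0.6) ⇒ IN Λ
candidate 7: (m,n)=(2,7) → π∥ = 2+7·λ ≈ 31.65248, π⊥ = 2+7·λ' ≈ 0.34752 ∈ [-0.8, 0.6) ⇒ IN Λ
candidate 8: (m,n)=(14,-13) → π∥ = 14-13·λ ≈ -41.06888, π⊥ = 14-13·λ' ≈ 17.06888 ∉ [-0.8, 0.6) ⇒ out

3, 4, 6, 7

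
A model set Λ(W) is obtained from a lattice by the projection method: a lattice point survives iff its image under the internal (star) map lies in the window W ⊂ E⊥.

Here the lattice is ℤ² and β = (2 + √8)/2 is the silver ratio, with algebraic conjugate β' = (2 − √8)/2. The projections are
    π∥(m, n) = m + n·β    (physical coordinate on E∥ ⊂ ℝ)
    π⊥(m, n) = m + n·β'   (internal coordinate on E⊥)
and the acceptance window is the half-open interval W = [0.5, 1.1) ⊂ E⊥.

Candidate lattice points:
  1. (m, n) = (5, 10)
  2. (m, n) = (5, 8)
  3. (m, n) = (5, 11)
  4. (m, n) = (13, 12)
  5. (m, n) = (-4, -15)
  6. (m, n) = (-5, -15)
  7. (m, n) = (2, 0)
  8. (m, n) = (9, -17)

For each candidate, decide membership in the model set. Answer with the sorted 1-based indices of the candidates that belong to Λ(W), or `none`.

β' = (2−√8)/2 ≈ -0.41421.
candidate 1: (m,n)=(5,10) → π∥ = 5+10·β ≈ 29.14214, π⊥ = 5+10·β' ≈ 0.85786 ∈ [0.5, 1.1) ⇒ IN Λ
candidate 2: (m,n)=(5,8) → π∥ = 5+8·β ≈ 24.31371, π⊥ = 5+8·β' ≈ 1.68629 ∉ [0.5, 1.1) ⇒ out
candidate 3: (m,n)=(5,11) → π∥ = 5+11·β ≈ 31.55635, π⊥ = 5+11·β' ≈ 0.44365 ∉ [0.5, 1.1) ⇒ out
candidate 4: (m,n)=(13,12) → π∥ = 13+12·β ≈ 41.97056, π⊥ = 13+12·β' ≈ 8.02944 ∉ [0.5, 1.1) ⇒ out
candidate 5: (m,n)=(-4,-15) → π∥ = -4-15·β ≈ -40.21320, π⊥ = -4-15·β' ≈ 2.21320 ∉ [0.5, 1.1) ⇒ out
candidate 6: (m,n)=(-5,-15) → π∥ = -5-15·β ≈ -41.21320, π⊥ = -5-15·β' ≈ 1.21320 ∉ [0.5, 1.1) ⇒ out
candidate 7: (m,n)=(2,0) → π∥ = 2+0·β ≈ 2.00000, π⊥ = 2+0·β' ≈ 2.00000 ∉ [0.5, 1.1) ⇒ out
candidate 8: (m,n)=(9,-17) → π∥ = 9-17·β ≈ -32.04163, π⊥ = 9-17·β' ≈ 16.04163 ∉ [0.5, 1.1) ⇒ out

1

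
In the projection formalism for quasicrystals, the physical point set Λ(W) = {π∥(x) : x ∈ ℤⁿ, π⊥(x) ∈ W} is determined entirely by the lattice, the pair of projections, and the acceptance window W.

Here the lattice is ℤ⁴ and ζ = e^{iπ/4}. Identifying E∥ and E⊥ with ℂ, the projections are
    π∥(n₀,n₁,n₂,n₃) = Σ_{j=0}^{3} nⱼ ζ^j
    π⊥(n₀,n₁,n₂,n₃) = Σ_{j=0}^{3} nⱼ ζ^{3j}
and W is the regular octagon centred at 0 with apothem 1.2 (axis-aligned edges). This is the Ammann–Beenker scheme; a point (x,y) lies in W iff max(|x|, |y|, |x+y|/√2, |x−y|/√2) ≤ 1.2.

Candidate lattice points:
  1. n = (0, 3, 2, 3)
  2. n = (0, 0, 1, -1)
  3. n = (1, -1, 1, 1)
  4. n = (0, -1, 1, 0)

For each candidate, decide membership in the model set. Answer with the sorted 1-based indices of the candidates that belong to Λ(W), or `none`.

none

π⊥(n) = n₀ + n₁ζ³ + n₂ζ⁶ + n₃ζ⁹ where ζ = e^{iπ/4}.
#1 (0, 3, 2, 3): internal (0.000000, 2.242641); octagon support 2.242641 vs apothem 1.2 → ∉ W
#2 (0, 0, 1, -1): internal (-0.707107, -1.707107); octagon support 1.707107 vs apothem 1.2 → ∉ W
#3 (1, -1, 1, 1): internal (2.414214, -1.000000); octagon support 2.414214 vs apothem 1.2 → ∉ W
#4 (0, -1, 1, 0): internal (0.707107, -1.707107); octagon support 1.707107 vs apothem 1.2 → ∉ W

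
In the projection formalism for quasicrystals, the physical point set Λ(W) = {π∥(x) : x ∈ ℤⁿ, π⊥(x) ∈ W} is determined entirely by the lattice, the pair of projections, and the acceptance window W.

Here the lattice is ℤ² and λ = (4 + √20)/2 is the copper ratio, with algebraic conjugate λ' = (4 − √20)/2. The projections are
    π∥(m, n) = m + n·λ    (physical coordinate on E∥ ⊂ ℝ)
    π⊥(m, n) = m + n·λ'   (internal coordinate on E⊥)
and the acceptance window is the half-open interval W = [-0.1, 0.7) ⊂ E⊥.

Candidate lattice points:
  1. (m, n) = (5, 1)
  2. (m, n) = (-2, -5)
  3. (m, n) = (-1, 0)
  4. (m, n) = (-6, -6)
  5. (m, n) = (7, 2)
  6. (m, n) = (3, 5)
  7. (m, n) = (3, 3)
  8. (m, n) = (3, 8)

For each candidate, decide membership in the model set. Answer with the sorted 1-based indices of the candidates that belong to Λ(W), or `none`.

none

Numerically λ ≈ 4.23607 and λ' = −1/λ ≈ -0.23607.
[1] lift (5,1): star map gives 4.76393; window check -0.1 ≤ 4.76393 < 0.7 is false → out
[2] lift (-2,-5): star map gives -0.81966; window check -0.1 ≤ -0.81966 < 0.7 is false → out
[3] lift (-1,0): star map gives -1.00000; window check -0.1 ≤ -1.00000 < 0.7 is false → out
[4] lift (-6,-6): star map gives -4.58359; window check -0.1 ≤ -4.58359 < 0.7 is false → out
[5] lift (7,2): star map gives 6.52786; window check -0.1 ≤ 6.52786 < 0.7 is false → out
[6] lift (3,5): star map gives 1.81966; window check -0.1 ≤ 1.81966 < 0.7 is false → out
[7] lift (3,3): star map gives 2.29180; window check -0.1 ≤ 2.29180 < 0.7 is false → out
[8] lift (3,8): star map gives 1.11146; window check -0.1 ≤ 1.11146 < 0.7 is false → out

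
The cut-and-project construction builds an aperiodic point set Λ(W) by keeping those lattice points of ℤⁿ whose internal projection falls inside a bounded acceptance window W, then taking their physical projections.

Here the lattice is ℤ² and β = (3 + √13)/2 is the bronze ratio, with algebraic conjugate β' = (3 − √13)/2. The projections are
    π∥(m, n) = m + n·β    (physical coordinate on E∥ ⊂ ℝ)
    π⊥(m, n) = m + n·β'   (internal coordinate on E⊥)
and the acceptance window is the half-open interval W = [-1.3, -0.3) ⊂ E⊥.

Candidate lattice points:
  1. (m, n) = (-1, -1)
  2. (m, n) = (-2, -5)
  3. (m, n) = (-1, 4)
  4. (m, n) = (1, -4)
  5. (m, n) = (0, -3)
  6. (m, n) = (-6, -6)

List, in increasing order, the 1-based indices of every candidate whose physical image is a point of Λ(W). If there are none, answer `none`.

1, 2

Compute β' = (3−√13)/2 = -0.30278, so π⊥(m,n) = m -0.30278·n.
candidate 1: (m,n)=(-1,-1) → π∥ = -1-1·β ≈ -4.30278, π⊥ = -1-1·β' ≈ -0.69722 ∈ [-1.3, -0.3) ⇒ IN Λ
candidate 2: (m,n)=(-2,-5) → π∥ = -2-5·β ≈ -18.51388, π⊥ = -2-5·β' ≈ -0.48612 ∈ [-1.3, -0.3) ⇒ IN Λ
candidate 3: (m,n)=(-1,4) → π∥ = -1+4·β ≈ 12.21110, π⊥ = -1+4·β' ≈ -2.21110 ∉ [-1.3, -0.3) ⇒ out
candidate 4: (m,n)=(1,-4) → π∥ = 1-4·β ≈ -12.21110, π⊥ = 1-4·β' ≈ 2.21110 ∉ [-1.3, -0.3) ⇒ out
candidate 5: (m,n)=(0,-3) → π∥ = 0-3·β ≈ -9.90833, π⊥ = 0-3·β' ≈ 0.90833 ∉ [-1.3, -0.3) ⇒ out
candidate 6: (m,n)=(-6,-6) → π∥ = -6-6·β ≈ -25.81665, π⊥ = -6-6·β' ≈ -4.18335 ∉ [-1.3, -0.3) ⇒ out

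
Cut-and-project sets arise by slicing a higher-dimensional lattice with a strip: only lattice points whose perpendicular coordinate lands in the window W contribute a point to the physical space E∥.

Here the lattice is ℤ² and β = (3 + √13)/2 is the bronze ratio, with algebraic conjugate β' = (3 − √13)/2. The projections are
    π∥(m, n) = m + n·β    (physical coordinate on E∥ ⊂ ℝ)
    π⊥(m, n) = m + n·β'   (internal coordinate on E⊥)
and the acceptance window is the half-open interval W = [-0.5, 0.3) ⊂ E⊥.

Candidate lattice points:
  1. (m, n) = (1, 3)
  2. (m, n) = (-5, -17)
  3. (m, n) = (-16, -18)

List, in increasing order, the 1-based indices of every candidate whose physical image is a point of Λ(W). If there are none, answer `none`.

1, 2

Numerically β ≈ 3.3028 and β' = −1/β ≈ -0.3028.
[1] lift (1,3): star map gives 0.0917; window check -0.5 ≤ 0.0917 < 0.3 is true → IN Λ
[2] lift (-5,-17): star map gives 0.1472; window check -0.5 ≤ 0.1472 < 0.3 is true → IN Λ
[3] lift (-16,-18): star map gives -10.5500; window check -0.5 ≤ -10.5500 < 0.3 is false → out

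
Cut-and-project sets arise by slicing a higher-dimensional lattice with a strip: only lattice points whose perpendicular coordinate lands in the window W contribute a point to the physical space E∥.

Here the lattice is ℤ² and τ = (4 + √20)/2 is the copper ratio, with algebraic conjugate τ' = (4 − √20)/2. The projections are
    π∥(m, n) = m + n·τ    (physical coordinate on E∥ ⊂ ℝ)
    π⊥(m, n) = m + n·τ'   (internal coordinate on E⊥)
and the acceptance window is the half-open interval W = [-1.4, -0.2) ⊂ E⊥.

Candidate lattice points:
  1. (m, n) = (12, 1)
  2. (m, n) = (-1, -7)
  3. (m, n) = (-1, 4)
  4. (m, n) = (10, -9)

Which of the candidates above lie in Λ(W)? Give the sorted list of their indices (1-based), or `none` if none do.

Numerically τ ≈ 4.2361 and τ' = −1/τ ≈ -0.2361.
candidate 1: (m,n)=(12,1) → π∥ = 12+1·τ ≈ 16.2361, π⊥ = 12+1·τ' ≈ 11.7639 ∉ [-1.4, -0.2) ⇒ out
candidate 2: (m,n)=(-1,-7) → π∥ = -1-7·τ ≈ -30.6525, π⊥ = -1-7·τ' ≈ 0.6525 ∉ [-1.4, -0.2) ⇒ out
candidate 3: (m,n)=(-1,4) → π∥ = -1+4·τ ≈ 15.9443, π⊥ = -1+4·τ' ≈ -1.9443 ∉ [-1.4, -0.2) ⇒ out
candidate 4: (m,n)=(10,-9) → π∥ = 10-9·τ ≈ -28.1246, π⊥ = 10-9·τ' ≈ 12.1246 ∉ [-1.4, -0.2) ⇒ out

none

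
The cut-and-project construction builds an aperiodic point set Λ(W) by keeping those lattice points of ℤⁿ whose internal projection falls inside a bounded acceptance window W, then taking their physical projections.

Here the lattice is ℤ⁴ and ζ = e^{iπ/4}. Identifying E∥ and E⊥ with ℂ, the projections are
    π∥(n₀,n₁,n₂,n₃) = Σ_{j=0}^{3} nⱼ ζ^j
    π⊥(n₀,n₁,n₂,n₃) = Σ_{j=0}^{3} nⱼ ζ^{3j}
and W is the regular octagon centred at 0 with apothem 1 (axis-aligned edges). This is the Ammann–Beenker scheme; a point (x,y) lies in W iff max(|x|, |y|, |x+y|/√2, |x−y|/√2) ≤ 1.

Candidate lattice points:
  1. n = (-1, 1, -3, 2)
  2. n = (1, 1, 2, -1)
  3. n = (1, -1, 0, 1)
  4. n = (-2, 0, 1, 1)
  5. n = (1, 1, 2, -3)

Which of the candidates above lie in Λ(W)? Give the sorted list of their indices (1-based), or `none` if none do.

Internal map: ζ^{3j} for j=0..3 gives (1,0), (−√2/2,√2/2), (0,−1), (√2/2,√2/2).
candidate 1: n = (-1, 1, -3, 2) → π⊥ ≈ (-0.2929, +5.1213); max(|x|,|y|,|x±y|/√2) = 5.1213 > 1 ⇒ ∉ W
candidate 2: n = (1, 1, 2, -1) → π⊥ ≈ (-0.4142, -2.0000); max(|x|,|y|,|x±y|/√2) = 2.0000 > 1 ⇒ ∉ W
candidate 3: n = (1, -1, 0, 1) → π⊥ ≈ (+2.4142, +0.0000); max(|x|,|y|,|x±y|/√2) = 2.4142 > 1 ⇒ ∉ W
candidate 4: n = (-2, 0, 1, 1) → π⊥ ≈ (-1.2929, -0.2929); max(|x|,|y|,|x±y|/√2) = 1.2929 > 1 ⇒ ∉ W
candidate 5: n = (1, 1, 2, -3) → π⊥ ≈ (-1.8284, -3.4142); max(|x|,|y|,|x±y|/√2) = 3.7071 > 1 ⇒ ∉ W

none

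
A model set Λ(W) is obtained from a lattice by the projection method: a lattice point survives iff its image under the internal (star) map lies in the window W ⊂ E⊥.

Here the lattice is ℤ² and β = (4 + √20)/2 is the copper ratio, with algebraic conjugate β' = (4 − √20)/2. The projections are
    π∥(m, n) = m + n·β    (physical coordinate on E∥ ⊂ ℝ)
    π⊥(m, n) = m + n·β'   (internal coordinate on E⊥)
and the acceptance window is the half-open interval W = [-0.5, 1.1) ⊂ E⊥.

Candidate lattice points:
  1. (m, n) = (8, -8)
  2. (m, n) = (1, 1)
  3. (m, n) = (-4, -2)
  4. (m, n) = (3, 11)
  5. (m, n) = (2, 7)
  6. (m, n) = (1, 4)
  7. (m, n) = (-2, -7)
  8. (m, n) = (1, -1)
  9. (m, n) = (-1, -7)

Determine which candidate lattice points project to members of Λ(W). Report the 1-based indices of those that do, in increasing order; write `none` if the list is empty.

2, 4, 5, 6, 7, 9

Compute β' = (4−√20)/2 = -0.23607, so π⊥(m,n) = m -0.23607·n.
candidate 1: (m,n)=(8,-8) → π∥ = 8-8·β ≈ -25.88854, π⊥ = 8-8·β' ≈ 9.88854 ∉ [-0.5, 1.1) ⇒ out
candidate 2: (m,n)=(1,1) → π∥ = 1+1·β ≈ 5.23607, π⊥ = 1+1·β' ≈ 0.76393 ∈ [-0.5, 1.1) ⇒ IN Λ
candidate 3: (m,n)=(-4,-2) → π∥ = -4-2·β ≈ -12.47214, π⊥ = -4-2·β' ≈ -3.52786 ∉ [-0.5, 1.1) ⇒ out
candidate 4: (m,n)=(3,11) → π∥ = 3+11·β ≈ 49.59675, π⊥ = 3+11·β' ≈ 0.40325 ∈ [-0.5, 1.1) ⇒ IN Λ
candidate 5: (m,n)=(2,7) → π∥ = 2+7·β ≈ 31.65248, π⊥ = 2+7·β' ≈ 0.34752 ∈ [-0.5, 1.1) ⇒ IN Λ
candidate 6: (m,n)=(1,4) → π∥ = 1+4·β ≈ 17.94427, π⊥ = 1+4·β' ≈ 0.05573 ∈ [-0.5, 1.1) ⇒ IN Λ
candidate 7: (m,n)=(-2,-7) → π∥ = -2-7·β ≈ -31.65248, π⊥ = -2-7·β' ≈ -0.34752 ∈ [-0.5, 1.1) ⇒ IN Λ
candidate 8: (m,n)=(1,-1) → π∥ = 1-1·β ≈ -3.23607, π⊥ = 1-1·β' ≈ 1.23607 ∉ [-0.5, 1.1) ⇒ out
candidate 9: (m,n)=(-1,-7) → π∥ = -1-7·β ≈ -30.65248, π⊥ = -1-7·β' ≈ 0.65248 ∈ [-0.5, 1.1) ⇒ IN Λ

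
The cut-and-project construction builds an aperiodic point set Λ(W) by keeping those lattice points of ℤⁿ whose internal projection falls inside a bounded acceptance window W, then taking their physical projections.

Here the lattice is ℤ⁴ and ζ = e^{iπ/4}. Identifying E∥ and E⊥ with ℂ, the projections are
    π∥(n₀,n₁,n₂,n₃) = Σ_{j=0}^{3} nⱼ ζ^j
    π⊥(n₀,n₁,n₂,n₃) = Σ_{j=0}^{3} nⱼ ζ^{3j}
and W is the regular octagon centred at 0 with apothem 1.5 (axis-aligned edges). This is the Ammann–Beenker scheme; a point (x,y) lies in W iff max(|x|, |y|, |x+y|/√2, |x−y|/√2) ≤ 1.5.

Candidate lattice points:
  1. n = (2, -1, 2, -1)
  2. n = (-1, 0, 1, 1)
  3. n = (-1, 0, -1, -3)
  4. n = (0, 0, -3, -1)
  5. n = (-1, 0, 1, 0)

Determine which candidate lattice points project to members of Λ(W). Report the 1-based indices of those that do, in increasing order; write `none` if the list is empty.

π⊥(n) = n₀ + n₁ζ³ + n₂ζ⁶ + n₃ζ⁹ where ζ = e^{iπ/4}.
#1 (2, -1, 2, -1): internal (2.00000, -3.41421); octagon support 3.82843 vs apothem 1.5 → ∉ W
#2 (-1, 0, 1, 1): internal (-0.29289, -0.29289); octagon support 0.41421 vs apothem 1.5 → ∈ W
#3 (-1, 0, -1, -3): internal (-3.12132, -1.12132); octagon support 3.12132 vs apothem 1.5 → ∉ W
#4 (0, 0, -3, -1): internal (-0.70711, 2.29289); octagon support 2.29289 vs apothem 1.5 → ∉ W
#5 (-1, 0, 1, 0): internal (-1.00000, -1.00000); octagon support 1.41421 vs apothem 1.5 → ∈ W

2, 5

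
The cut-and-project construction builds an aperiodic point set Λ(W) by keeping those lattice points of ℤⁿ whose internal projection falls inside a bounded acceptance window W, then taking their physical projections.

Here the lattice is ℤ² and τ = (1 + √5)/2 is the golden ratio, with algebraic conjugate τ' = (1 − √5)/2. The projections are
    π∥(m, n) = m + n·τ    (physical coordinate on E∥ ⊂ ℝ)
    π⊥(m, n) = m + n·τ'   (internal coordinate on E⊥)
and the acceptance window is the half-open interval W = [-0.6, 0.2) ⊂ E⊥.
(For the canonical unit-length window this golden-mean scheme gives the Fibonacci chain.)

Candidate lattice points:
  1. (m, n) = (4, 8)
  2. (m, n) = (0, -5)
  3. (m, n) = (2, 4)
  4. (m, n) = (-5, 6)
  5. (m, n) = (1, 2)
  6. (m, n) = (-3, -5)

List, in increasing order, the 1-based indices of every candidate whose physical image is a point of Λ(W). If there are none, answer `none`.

3, 5, 6

τ' = (1−√5)/2 ≈ -0.618034.
[1] lift (4,8): star map gives -0.944272; window check -0.6 ≤ -0.944272 < 0.2 is false → out
[2] lift (0,-5): star map gives 3.090170; window check -0.6 ≤ 3.090170 < 0.2 is false → out
[3] lift (2,4): star map gives -0.472136; window check -0.6 ≤ -0.472136 < 0.2 is true → IN Λ
[4] lift (-5,6): star map gives -8.708204; window check -0.6 ≤ -8.708204 < 0.2 is false → out
[5] lift (1,2): star map gives -0.236068; window check -0.6 ≤ -0.236068 < 0.2 is true → IN Λ
[6] lift (-3,-5): star map gives 0.090170; window check -0.6 ≤ 0.090170 < 0.2 is true → IN Λ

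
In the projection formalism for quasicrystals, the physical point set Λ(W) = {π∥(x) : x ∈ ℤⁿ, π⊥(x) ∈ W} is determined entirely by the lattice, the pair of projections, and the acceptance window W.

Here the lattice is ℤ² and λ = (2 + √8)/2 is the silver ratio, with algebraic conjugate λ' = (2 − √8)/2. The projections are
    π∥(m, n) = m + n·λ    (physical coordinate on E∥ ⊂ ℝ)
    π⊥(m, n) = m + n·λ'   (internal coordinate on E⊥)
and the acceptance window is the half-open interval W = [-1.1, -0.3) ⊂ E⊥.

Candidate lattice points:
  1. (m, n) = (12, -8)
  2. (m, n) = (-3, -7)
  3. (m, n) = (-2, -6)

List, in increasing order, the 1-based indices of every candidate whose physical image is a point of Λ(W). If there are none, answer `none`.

λ' = (2−√8)/2 ≈ -0.4142.
candidate 1: (m,n)=(12,-8) → π∥ = 12-8·λ ≈ -7.3137, π⊥ = 12-8·λ' ≈ 15.3137 ∉ [-1.1, -0.3) ⇒ out
candidate 2: (m,n)=(-3,-7) → π∥ = -3-7·λ ≈ -19.8995, π⊥ = -3-7·λ' ≈ -0.1005 ∉ [-1.1, -0.3) ⇒ out
candidate 3: (m,n)=(-2,-6) → π∥ = -2-6·λ ≈ -16.4853, π⊥ = -2-6·λ' ≈ 0.4853 ∉ [-1.1, -0.3) ⇒ out

none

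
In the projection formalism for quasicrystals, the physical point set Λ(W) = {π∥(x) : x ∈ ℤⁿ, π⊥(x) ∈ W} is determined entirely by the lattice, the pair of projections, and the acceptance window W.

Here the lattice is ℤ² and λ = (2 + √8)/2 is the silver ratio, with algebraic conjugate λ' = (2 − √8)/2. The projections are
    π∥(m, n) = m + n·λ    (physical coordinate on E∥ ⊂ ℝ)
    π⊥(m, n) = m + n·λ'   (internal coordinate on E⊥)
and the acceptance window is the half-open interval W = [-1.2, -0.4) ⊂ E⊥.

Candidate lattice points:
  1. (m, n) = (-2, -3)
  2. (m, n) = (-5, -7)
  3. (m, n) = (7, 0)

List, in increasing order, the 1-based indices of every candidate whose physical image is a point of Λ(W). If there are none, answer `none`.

Numerically λ ≈ 2.414214 and λ' = −1/λ ≈ -0.414214.
[1] lift (-2,-3): star map gives -0.757359; window check -1.2 ≤ -0.757359 < -0.4 is true → IN Λ
[2] lift (-5,-7): star map gives -2.100505; window check -1.2 ≤ -2.100505 < -0.4 is false → out
[3] lift (7,0): star map gives 7.000000; window check -1.2 ≤ 7.000000 < -0.4 is false → out

1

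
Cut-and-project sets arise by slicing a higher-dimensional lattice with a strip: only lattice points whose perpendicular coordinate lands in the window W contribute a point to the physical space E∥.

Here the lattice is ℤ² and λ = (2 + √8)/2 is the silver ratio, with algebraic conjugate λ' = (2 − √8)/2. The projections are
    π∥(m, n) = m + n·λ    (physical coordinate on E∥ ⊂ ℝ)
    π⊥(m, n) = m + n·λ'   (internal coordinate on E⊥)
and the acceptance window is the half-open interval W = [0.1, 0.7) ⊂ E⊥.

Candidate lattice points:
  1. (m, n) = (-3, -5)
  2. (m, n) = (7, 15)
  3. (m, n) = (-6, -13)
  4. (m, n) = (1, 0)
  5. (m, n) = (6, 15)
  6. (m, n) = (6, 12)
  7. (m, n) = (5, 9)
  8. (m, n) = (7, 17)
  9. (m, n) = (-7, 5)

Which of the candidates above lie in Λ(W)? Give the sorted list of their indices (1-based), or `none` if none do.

Numerically λ ≈ 2.41421 and λ' = −1/λ ≈ -0.41421.
[1] lift (-3,-5): star map gives -0.92893; window check 0.1 ≤ -0.92893 < 0.7 is false → out
[2] lift (7,15): star map gives 0.78680; window check 0.1 ≤ 0.78680 < 0.7 is false → out
[3] lift (-6,-13): star map gives -0.61522; window check 0.1 ≤ -0.61522 < 0.7 is false → out
[4] lift (1,0): star map gives 1.00000; window check 0.1 ≤ 1.00000 < 0.7 is false → out
[5] lift (6,15): star map gives -0.21320; window check 0.1 ≤ -0.21320 < 0.7 is false → out
[6] lift (6,12): star map gives 1.02944; window check 0.1 ≤ 1.02944 < 0.7 is false → out
[7] lift (5,9): star map gives 1.27208; window check 0.1 ≤ 1.27208 < 0.7 is false → out
[8] lift (7,17): star map gives -0.04163; window check 0.1 ≤ -0.04163 < 0.7 is false → out
[9] lift (-7,5): star map gives -9.07107; window check 0.1 ≤ -9.07107 < 0.7 is false → out

none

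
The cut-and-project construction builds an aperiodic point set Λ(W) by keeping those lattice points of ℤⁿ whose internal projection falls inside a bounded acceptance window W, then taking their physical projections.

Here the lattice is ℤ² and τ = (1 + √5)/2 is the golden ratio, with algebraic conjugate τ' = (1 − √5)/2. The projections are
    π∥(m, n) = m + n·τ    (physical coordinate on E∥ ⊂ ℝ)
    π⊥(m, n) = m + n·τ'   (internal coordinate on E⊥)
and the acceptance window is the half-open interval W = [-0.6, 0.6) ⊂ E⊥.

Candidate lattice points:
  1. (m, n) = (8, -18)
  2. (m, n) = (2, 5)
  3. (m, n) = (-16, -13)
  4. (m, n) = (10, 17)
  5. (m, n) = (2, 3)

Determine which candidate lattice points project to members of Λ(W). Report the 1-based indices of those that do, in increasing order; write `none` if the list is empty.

Compute τ' = (1−√5)/2 = -0.61803, so π⊥(m,n) = m -0.61803·n.
#1 (8,-18): internal coord 8 + (-18)·τ' = +19.12461; +19.12461 ∉ [-0.6, 0.6) → out
#2 (2,5): internal coord 2 + (5)·τ' = -1.09017; -1.09017 ∉ [-0.6, 0.6) → out
#3 (-16,-13): internal coord -16 + (-13)·τ' = -7.96556; -7.96556 ∉ [-0.6, 0.6) → out
#4 (10,17): internal coord 10 + (17)·τ' = -0.50658; -0.50658 ∈ [-0.6, 0.6) → IN Λ
#5 (2,3): internal coord 2 + (3)·τ' = +0.14590; +0.14590 ∈ [-0.6, 0.6) → IN Λ

4, 5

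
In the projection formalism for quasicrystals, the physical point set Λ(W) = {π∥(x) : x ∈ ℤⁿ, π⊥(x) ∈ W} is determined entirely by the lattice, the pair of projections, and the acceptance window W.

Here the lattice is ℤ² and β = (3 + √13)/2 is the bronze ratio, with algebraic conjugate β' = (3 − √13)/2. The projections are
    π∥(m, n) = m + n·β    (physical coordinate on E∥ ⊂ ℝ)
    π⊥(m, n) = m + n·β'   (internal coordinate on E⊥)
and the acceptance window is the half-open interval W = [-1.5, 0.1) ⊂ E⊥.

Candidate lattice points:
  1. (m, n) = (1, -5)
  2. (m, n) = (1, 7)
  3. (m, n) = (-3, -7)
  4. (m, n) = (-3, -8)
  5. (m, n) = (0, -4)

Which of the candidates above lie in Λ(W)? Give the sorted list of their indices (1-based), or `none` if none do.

β' = (3−√13)/2 ≈ -0.30278.
candidate 1: (m,n)=(1,-5) → π∥ = 1-5·β ≈ -15.51388, π⊥ = 1-5·β' ≈ 2.51388 ∉ [-1.5, 0.1) ⇒ out
candidate 2: (m,n)=(1,7) → π∥ = 1+7·β ≈ 24.11943, π⊥ = 1+7·β' ≈ -1.11943 ∈ [-1.5, 0.1) ⇒ IN Λ
candidate 3: (m,n)=(-3,-7) → π∥ = -3-7·β ≈ -26.11943, π⊥ = -3-7·β' ≈ -0.88057 ∈ [-1.5, 0.1) ⇒ IN Λ
candidate 4: (m,n)=(-3,-8) → π∥ = -3-8·β ≈ -29.42221, π⊥ = -3-8·β' ≈ -0.57779 ∈ [-1.5, 0.1) ⇒ IN Λ
candidate 5: (m,n)=(0,-4) → π∥ = 0-4·β ≈ -13.21110, π⊥ = 0-4·β' ≈ 1.21110 ∉ [-1.5, 0.1) ⇒ out

2, 3, 4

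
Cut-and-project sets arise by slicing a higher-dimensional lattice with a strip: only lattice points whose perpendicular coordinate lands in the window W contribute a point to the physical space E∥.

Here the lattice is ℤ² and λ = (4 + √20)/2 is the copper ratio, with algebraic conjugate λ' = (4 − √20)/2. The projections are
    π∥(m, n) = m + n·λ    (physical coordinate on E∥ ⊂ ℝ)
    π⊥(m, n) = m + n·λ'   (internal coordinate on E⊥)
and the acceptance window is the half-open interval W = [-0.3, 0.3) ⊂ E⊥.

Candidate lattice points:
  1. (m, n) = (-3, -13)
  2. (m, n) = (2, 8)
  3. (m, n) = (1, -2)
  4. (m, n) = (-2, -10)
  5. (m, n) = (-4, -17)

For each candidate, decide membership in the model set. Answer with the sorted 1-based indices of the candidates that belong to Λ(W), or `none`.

Numerically λ ≈ 4.2361 and λ' = −1/λ ≈ -0.2361.
#1 (-3,-13): internal coord -3 + (-13)·λ' = +0.0689; +0.0689 ∈ [-0.3, 0.3) → IN Λ
#2 (2,8): internal coord 2 + (8)·λ' = +0.1115; +0.1115 ∈ [-0.3, 0.3) → IN Λ
#3 (1,-2): internal coord 1 + (-2)·λ' = +1.4721; +1.4721 ∉ [-0.3, 0.3) → out
#4 (-2,-10): internal coord -2 + (-10)·λ' = +0.3607; +0.3607 ∉ [-0.3, 0.3) → out
#5 (-4,-17): internal coord -4 + (-17)·λ' = +0.0132; +0.0132 ∈ [-0.3, 0.3) → IN Λ

1, 2, 5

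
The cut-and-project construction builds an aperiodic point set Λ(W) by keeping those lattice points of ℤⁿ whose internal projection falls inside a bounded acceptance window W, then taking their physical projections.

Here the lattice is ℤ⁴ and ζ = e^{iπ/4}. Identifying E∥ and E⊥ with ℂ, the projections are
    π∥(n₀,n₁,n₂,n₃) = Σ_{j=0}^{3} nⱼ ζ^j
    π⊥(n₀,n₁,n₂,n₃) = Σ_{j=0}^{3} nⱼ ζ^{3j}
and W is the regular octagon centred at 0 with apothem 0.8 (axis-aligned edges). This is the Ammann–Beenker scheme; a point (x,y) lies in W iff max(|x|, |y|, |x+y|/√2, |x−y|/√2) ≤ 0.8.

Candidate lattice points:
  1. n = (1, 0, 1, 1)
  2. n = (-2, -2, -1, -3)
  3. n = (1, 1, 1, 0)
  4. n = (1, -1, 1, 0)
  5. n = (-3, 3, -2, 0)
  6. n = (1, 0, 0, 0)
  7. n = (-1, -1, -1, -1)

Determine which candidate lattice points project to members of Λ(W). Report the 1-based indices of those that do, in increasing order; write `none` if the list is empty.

π⊥(n) = n₀ + n₁ζ³ + n₂ζ⁶ + n₃ζ⁹ where ζ = e^{iπ/4}.
candidate 1: n = (1, 0, 1, 1) → π⊥ ≈ (+1.70711, -0.29289); max(|x|,|y|,|x±y|/√2) = 1.70711 > 0.8 ⇒ ∉ W
candidate 2: n = (-2, -2, -1, -3) → π⊥ ≈ (-2.70711, -2.53553); max(|x|,|y|,|x±y|/√2) = 3.70711 > 0.8 ⇒ ∉ W
candidate 3: n = (1, 1, 1, 0) → π⊥ ≈ (+0.29289, -0.29289); max(|x|,|y|,|x±y|/√2) = 0.41421 ≤ 0.8 ⇒ ∈ W
candidate 4: n = (1, -1, 1, 0) → π⊥ ≈ (+1.70711, -1.70711); max(|x|,|y|,|x±y|/√2) = 2.41421 > 0.8 ⇒ ∉ W
candidate 5: n = (-3, 3, -2, 0) → π⊥ ≈ (-5.12132, +4.12132); max(|x|,|y|,|x±y|/√2) = 6.53553 > 0.8 ⇒ ∉ W
candidate 6: n = (1, 0, 0, 0) → π⊥ ≈ (+1.00000, +0.00000); max(|x|,|y|,|x±y|/√2) = 1.00000 > 0.8 ⇒ ∉ W
candidate 7: n = (-1, -1, -1, -1) → π⊥ ≈ (-1.00000, -0.41421); max(|x|,|y|,|x±y|/√2) = 1.00000 > 0.8 ⇒ ∉ W

3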